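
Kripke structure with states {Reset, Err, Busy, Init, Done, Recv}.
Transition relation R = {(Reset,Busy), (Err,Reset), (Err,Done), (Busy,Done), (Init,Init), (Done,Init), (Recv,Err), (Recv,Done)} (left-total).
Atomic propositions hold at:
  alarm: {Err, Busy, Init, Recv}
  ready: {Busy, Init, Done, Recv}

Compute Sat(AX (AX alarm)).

{Err, Busy, Init, Done}

Sat(AX alarm) = {s : every successor in {Err, Busy, Init, Recv}} = {Reset, Init, Done}
Sat(AX (AX alarm)) = {s : every successor in {Reset, Init, Done}} = {Err, Busy, Init, Done}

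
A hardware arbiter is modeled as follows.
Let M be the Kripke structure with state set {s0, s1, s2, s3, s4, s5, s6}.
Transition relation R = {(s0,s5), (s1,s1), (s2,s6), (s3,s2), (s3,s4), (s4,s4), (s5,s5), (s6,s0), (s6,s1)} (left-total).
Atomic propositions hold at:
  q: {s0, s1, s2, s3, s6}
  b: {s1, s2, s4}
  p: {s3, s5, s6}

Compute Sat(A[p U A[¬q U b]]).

{s1, s2, s3, s4}

Sat(¬q) = {s4, s5}
A[¬q U b]: least fixpoint, start Z0 = Sat(b) = {s1, s2, s4}, add states in Sat(¬q) with every successor in Z. Already a fixed point.
Sat(A[¬q U b]) = {s1, s2, s4}
A[p U A[¬q U b]]: least fixpoint, start Z0 = Sat(A[¬q U b]) = {s1, s2, s4}, add states in Sat(p) with every successor in Z. Z1 = {s1, s2, s3, s4}; fixed.
Sat(A[p U A[¬q U b]]) = {s1, s2, s3, s4}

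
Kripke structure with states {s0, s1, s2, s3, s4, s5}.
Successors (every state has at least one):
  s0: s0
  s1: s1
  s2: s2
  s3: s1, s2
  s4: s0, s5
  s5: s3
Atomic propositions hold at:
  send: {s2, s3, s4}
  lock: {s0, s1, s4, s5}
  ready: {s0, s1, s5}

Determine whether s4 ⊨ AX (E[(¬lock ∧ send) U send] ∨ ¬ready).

No

Sat(¬lock) = {s2, s3}
Sat(¬lock ∧ send) = {s2, s3}
E[(¬lock ∧ send) U send]: least fixpoint, start Z0 = Sat(send) = {s2, s3, s4}, add states in Sat(¬lock ∧ send) with some successor in Z. Already a fixed point.
Sat(E[(¬lock ∧ send) U send]) = {s2, s3, s4}
Sat(¬ready) = {s2, s3, s4}
Sat(E[(¬lock ∧ send) U send] ∨ ¬ready) = {s2, s3, s4}
Sat(AX (E[(¬lock ∧ send) U send] ∨ ¬ready)) = {s : every successor in {s2, s3, s4}} = {s2, s5}
s4 ∉ Sat(AX (E[(¬lock ∧ send) U send] ∨ ¬ready)) = {s2, s5}, so the formula does not hold at s4.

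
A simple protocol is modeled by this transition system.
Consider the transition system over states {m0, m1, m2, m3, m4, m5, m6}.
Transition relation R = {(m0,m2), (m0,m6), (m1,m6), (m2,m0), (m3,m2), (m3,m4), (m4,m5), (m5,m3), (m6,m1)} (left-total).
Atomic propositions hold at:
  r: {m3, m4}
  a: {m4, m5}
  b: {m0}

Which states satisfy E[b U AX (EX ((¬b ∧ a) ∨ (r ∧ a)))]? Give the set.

Sat(¬b) = {m1, m2, m3, m4, m5, m6}
Sat(¬b ∧ a) = {m4, m5}
Sat(r ∧ a) = {m4}
Sat((¬b ∧ a) ∨ (r ∧ a)) = {m4, m5}
Sat(EX ((¬b ∧ a) ∨ (r ∧ a))) = {s : some successor in {m4, m5}} = {m3, m4}
Sat(AX (EX ((¬b ∧ a) ∨ (r ∧ a)))) = {s : every successor in {m3, m4}} = {m5}
E[b U AX (EX ((¬b ∧ a) ∨ (r ∧ a)))]: least fixpoint, start Z0 = Sat(AX (EX ((¬b ∧ a) ∨ (r ∧ a)))) = {m5}, add states in Sat(b) with some successor in Z. Already a fixed point.
Sat(E[b U AX (EX ((¬b ∧ a) ∨ (r ∧ a)))]) = {m5}

{m5}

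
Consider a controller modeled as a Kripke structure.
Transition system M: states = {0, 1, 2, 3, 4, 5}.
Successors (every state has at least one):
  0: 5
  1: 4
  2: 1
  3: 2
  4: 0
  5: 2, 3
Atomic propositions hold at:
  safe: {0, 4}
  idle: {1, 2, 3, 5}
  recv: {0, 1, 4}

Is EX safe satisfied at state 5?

No

Sat(EX safe) = {s : some successor in {0, 4}} = {1, 4}
5 ∉ Sat(EX safe) = {1, 4}, so the formula does not hold at 5.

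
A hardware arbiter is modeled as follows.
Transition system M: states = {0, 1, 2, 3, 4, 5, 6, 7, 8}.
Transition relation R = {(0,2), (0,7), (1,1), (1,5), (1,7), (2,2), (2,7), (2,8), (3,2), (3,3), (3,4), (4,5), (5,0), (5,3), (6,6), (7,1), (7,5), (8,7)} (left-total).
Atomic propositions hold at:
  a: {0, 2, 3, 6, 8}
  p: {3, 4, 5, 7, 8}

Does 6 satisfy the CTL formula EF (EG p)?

No

EG p: greatest fixpoint, start Z0 = {3, 4, 5, 7, 8}, keep only states in Sat with some successor in Z. Already a fixed point.
Sat(EG p) = {3, 4, 5, 7, 8}
EF (EG p): least fixpoint, start Z0 = {3, 4, 5, 7, 8}, add states with some successor in Z. Z1 = {0, 1, 2, 3, 4, 5, 7, 8}; fixed.
Sat(EF (EG p)) = {0, 1, 2, 3, 4, 5, 7, 8}
6 ∉ Sat(EF (EG p)) = {0, 1, 2, 3, 4, 5, 7, 8}, so the formula does not hold at 6.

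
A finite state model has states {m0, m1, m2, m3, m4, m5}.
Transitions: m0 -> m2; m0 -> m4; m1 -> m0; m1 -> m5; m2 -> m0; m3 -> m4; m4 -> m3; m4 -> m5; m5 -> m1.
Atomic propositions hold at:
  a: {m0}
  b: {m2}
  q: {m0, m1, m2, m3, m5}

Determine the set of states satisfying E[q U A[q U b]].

{m0, m1, m2, m5}

A[q U b]: least fixpoint, start Z0 = Sat(b) = {m2}, add states in Sat(q) with every successor in Z. Already a fixed point.
Sat(A[q U b]) = {m2}
E[q U A[q U b]]: least fixpoint, start Z0 = Sat(A[q U b]) = {m2}, add states in Sat(q) with some successor in Z. Z1 = {m0, m2}; Z2 = {m0, m1, m2}; Z3 = {m0, m1, m2, m5}; fixed.
Sat(E[q U A[q U b]]) = {m0, m1, m2, m5}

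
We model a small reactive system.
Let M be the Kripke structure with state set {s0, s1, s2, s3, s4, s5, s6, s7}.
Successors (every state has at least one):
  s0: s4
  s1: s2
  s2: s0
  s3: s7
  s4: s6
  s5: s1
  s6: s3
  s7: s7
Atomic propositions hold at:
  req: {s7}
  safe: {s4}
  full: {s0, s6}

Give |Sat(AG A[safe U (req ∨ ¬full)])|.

Sat(¬full) = {s1, s2, s3, s4, s5, s7}
Sat(req ∨ ¬full) = {s1, s2, s3, s4, s5, s7}
A[safe U (req ∨ ¬full)]: least fixpoint, start Z0 = Sat((req ∨ ¬full)) = {s1, s2, s3, s4, s5, s7}, add states in Sat(safe) with every successor in Z. Already a fixed point.
Sat(A[safe U (req ∨ ¬full)]) = {s1, s2, s3, s4, s5, s7}
AG A[safe U (req ∨ ¬full)]: greatest fixpoint, start Z0 = {s1, s2, s3, s4, s5, s7}, keep only states in Sat with every successor in Z. Z1 = {s1, s3, s5, s7}; Z2 = {s3, s5, s7}; Z3 = {s3, s7}; fixed.
Sat(AG A[safe U (req ∨ ¬full)]) = {s3, s7}
|Sat(AG A[safe U (req ∨ ¬full)])| = |{s3, s7}| = 2.

2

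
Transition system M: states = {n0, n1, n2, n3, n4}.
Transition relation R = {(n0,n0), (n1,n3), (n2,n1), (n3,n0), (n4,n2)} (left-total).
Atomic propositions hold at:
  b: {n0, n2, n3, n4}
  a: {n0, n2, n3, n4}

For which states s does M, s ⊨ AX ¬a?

Sat(¬a) = {n1}
Sat(AX ¬a) = {s : every successor in {n1}} = {n2}

{n2}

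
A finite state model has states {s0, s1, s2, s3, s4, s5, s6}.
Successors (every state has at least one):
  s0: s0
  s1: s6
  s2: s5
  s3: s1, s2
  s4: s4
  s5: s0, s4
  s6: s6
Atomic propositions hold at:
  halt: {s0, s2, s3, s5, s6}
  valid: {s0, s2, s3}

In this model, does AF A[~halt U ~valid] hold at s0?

Sat(~halt) = {s1, s4}
Sat(~valid) = {s1, s4, s5, s6}
A[~halt U ~valid]: least fixpoint, start Z0 = Sat(~valid) = {s1, s4, s5, s6}, add states in Sat(~halt) with every successor in Z. Already a fixed point.
Sat(A[~halt U ~valid]) = {s1, s4, s5, s6}
AF A[~halt U ~valid]: least fixpoint, start Z0 = {s1, s4, s5, s6}, add states with every successor in Z. Z1 = {s1, s2, s4, s5, s6}; Z2 = {s1, s2, s3, s4, s5, s6}; fixed.
Sat(AF A[~halt U ~valid]) = {s1, s2, s3, s4, s5, s6}
s0 ∉ Sat(AF A[~halt U ~valid]) = {s1, s2, s3, s4, s5, s6}, so the formula does not hold at s0.

No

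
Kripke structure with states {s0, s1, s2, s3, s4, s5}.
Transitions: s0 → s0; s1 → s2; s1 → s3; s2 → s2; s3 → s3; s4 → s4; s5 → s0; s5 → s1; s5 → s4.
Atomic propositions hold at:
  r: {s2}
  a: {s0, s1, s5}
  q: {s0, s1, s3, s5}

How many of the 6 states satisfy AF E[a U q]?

4

E[a U q]: least fixpoint, start Z0 = Sat(q) = {s0, s1, s3, s5}, add states in Sat(a) with some successor in Z. Already a fixed point.
Sat(E[a U q]) = {s0, s1, s3, s5}
AF E[a U q]: least fixpoint, start Z0 = {s0, s1, s3, s5}, add states with every successor in Z. Already a fixed point.
Sat(AF E[a U q]) = {s0, s1, s3, s5}
|Sat(AF E[a U q])| = |{s0, s1, s3, s5}| = 4.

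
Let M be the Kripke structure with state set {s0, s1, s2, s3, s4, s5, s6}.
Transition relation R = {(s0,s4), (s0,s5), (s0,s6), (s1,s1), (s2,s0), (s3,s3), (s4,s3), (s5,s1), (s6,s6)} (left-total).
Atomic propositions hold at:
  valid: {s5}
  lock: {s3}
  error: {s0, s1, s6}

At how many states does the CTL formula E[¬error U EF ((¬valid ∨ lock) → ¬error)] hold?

5

Sat(¬error) = {s2, s3, s4, s5}
Sat(¬valid) = {s0, s1, s2, s3, s4, s6}
Sat(¬valid ∨ lock) = {s0, s1, s2, s3, s4, s6}
Sat((¬valid ∨ lock) → ¬error) = {s2, s3, s4, s5}
EF ((¬valid ∨ lock) → ¬error): least fixpoint, start Z0 = {s2, s3, s4, s5}, add states with some successor in Z. Z1 = {s0, s2, s3, s4, s5}; fixed.
Sat(EF ((¬valid ∨ lock) → ¬error)) = {s0, s2, s3, s4, s5}
E[¬error U EF ((¬valid ∨ lock) → ¬error)]: least fixpoint, start Z0 = Sat(EF ((¬valid ∨ lock) → ¬error)) = {s0, s2, s3, s4, s5}, add states in Sat(¬error) with some successor in Z. Already a fixed point.
Sat(E[¬error U EF ((¬valid ∨ lock) → ¬error)]) = {s0, s2, s3, s4, s5}
|Sat(E[¬error U EF ((¬valid ∨ lock) → ¬error)])| = |{s0, s2, s3, s4, s5}| = 5.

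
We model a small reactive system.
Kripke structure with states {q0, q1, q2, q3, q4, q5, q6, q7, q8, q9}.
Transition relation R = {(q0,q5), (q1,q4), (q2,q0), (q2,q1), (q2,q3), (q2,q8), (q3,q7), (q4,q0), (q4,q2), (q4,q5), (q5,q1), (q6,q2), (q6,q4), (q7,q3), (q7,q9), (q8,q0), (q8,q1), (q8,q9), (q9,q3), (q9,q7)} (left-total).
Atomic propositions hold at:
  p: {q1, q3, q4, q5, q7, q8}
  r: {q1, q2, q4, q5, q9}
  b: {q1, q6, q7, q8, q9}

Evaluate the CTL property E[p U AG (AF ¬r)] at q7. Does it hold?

Sat(¬r) = {q0, q3, q6, q7, q8}
AF ¬r: least fixpoint, start Z0 = {q0, q3, q6, q7, q8}, add states with every successor in Z. Z1 = {q0, q3, q6, q7, q8, q9}; fixed.
Sat(AF ¬r) = {q0, q3, q6, q7, q8, q9}
AG (AF ¬r): greatest fixpoint, start Z0 = {q0, q3, q6, q7, q8, q9}, keep only states in Sat with every successor in Z. Z1 = {q3, q7, q9}; fixed.
Sat(AG (AF ¬r)) = {q3, q7, q9}
E[p U AG (AF ¬r)]: least fixpoint, start Z0 = Sat(AG (AF ¬r)) = {q3, q7, q9}, add states in Sat(p) with some successor in Z. Z1 = {q3, q7, q8, q9}; fixed.
Sat(E[p U AG (AF ¬r)]) = {q3, q7, q8, q9}
q7 ∈ Sat(E[p U AG (AF ¬r)]) = {q3, q7, q8, q9}, so the formula holds at q7.

Yes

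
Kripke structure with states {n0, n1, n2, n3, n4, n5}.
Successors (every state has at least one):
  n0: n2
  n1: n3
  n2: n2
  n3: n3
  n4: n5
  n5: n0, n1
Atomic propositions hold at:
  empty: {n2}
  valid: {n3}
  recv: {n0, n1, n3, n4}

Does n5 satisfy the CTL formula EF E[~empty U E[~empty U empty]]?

Sat(~empty) = {n0, n1, n3, n4, n5}
E[~empty U empty]: least fixpoint, start Z0 = Sat(empty) = {n2}, add states in Sat(~empty) with some successor in Z. Z1 = {n0, n2}; Z2 = {n0, n2, n5}; Z3 = {n0, n2, n4, n5}; fixed.
Sat(E[~empty U empty]) = {n0, n2, n4, n5}
E[~empty U E[~empty U empty]]: least fixpoint, start Z0 = Sat(E[~empty U empty]) = {n0, n2, n4, n5}, add states in Sat(~empty) with some successor in Z. Already a fixed point.
Sat(E[~empty U E[~empty U empty]]) = {n0, n2, n4, n5}
EF E[~empty U E[~empty U empty]]: least fixpoint, start Z0 = {n0, n2, n4, n5}, add states with some successor in Z. Already a fixed point.
Sat(EF E[~empty U E[~empty U empty]]) = {n0, n2, n4, n5}
n5 ∈ Sat(EF E[~empty U E[~empty U empty]]) = {n0, n2, n4, n5}, so the formula holds at n5.

Yes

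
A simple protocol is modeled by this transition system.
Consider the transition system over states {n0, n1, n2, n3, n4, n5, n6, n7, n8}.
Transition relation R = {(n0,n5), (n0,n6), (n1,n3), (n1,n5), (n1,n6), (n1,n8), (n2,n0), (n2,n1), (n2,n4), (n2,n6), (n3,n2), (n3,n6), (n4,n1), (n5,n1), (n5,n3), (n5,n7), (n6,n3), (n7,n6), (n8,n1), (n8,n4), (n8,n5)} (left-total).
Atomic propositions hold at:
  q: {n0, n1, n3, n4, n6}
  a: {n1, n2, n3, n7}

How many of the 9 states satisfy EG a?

3

EG a: greatest fixpoint, start Z0 = {n1, n2, n3, n7}, keep only states in Sat with some successor in Z. Z1 = {n1, n2, n3}; fixed.
Sat(EG a) = {n1, n2, n3}
|Sat(EG a)| = |{n1, n2, n3}| = 3.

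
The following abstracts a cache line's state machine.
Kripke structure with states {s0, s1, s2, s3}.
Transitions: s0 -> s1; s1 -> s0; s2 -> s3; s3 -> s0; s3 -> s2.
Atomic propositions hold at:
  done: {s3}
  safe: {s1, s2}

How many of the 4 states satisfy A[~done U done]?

Sat(~done) = {s0, s1, s2}
A[~done U done]: least fixpoint, start Z0 = Sat(done) = {s3}, add states in Sat(~done) with every successor in Z. Z1 = {s2, s3}; fixed.
Sat(A[~done U done]) = {s2, s3}
|Sat(A[~done U done])| = |{s2, s3}| = 2.

2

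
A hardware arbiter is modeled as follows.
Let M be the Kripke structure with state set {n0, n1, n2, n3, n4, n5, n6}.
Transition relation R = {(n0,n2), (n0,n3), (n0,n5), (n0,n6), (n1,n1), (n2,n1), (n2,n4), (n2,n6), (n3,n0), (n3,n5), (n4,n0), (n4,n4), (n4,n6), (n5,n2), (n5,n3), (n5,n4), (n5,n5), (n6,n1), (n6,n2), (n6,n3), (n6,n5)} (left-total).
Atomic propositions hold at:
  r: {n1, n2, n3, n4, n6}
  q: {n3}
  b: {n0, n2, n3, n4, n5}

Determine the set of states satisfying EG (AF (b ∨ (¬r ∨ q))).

Sat(¬r) = {n0, n5}
Sat(¬r ∨ q) = {n0, n3, n5}
Sat(b ∨ (¬r ∨ q)) = {n0, n2, n3, n4, n5}
AF (b ∨ (¬r ∨ q)): least fixpoint, start Z0 = {n0, n2, n3, n4, n5}, add states with every successor in Z. Already a fixed point.
Sat(AF (b ∨ (¬r ∨ q))) = {n0, n2, n3, n4, n5}
EG (AF (b ∨ (¬r ∨ q))): greatest fixpoint, start Z0 = {n0, n2, n3, n4, n5}, keep only states in Sat with some successor in Z. Already a fixed point.
Sat(EG (AF (b ∨ (¬r ∨ q)))) = {n0, n2, n3, n4, n5}

{n0, n2, n3, n4, n5}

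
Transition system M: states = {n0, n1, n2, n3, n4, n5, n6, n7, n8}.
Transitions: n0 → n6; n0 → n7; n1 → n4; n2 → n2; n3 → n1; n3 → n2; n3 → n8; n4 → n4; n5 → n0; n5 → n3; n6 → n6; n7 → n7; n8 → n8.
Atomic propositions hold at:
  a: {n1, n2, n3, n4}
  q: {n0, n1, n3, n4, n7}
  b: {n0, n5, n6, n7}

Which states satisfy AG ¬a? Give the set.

Sat(¬a) = {n0, n5, n6, n7, n8}
AG ¬a: greatest fixpoint, start Z0 = {n0, n5, n6, n7, n8}, keep only states in Sat with every successor in Z. Z1 = {n0, n6, n7, n8}; fixed.
Sat(AG ¬a) = {n0, n6, n7, n8}

{n0, n6, n7, n8}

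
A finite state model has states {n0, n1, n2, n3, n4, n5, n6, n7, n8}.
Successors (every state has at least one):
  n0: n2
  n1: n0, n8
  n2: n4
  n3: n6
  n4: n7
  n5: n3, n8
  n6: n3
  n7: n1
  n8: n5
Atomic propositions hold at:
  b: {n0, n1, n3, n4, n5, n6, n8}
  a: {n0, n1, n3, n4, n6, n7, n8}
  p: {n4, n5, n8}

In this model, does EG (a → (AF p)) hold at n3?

AF p: least fixpoint, start Z0 = {n4, n5, n8}, add states with every successor in Z. Z1 = {n2, n4, n5, n8}; Z2 = {n0, n2, n4, n5, n8}; Z3 = {n0, n1, n2, n4, n5, n8}; Z4 = {n0, n1, n2, n4, n5, n7, n8}; fixed.
Sat(AF p) = {n0, n1, n2, n4, n5, n7, n8}
Sat(a → (AF p)) = {n0, n1, n2, n4, n5, n7, n8}
EG (a → (AF p)): greatest fixpoint, start Z0 = {n0, n1, n2, n4, n5, n7, n8}, keep only states in Sat with some successor in Z. Already a fixed point.
Sat(EG (a → (AF p))) = {n0, n1, n2, n4, n5, n7, n8}
n3 ∉ Sat(EG (a → (AF p))) = {n0, n1, n2, n4, n5, n7, n8}, so the formula does not hold at n3.

No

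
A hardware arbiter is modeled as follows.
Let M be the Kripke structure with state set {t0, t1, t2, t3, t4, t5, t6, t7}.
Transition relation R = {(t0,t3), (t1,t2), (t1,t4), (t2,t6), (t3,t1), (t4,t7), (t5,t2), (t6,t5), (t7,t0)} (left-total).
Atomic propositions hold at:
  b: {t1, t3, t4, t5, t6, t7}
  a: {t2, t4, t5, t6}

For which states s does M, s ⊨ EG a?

EG a: greatest fixpoint, start Z0 = {t2, t4, t5, t6}, keep only states in Sat with some successor in Z. Z1 = {t2, t5, t6}; fixed.
Sat(EG a) = {t2, t5, t6}

{t2, t5, t6}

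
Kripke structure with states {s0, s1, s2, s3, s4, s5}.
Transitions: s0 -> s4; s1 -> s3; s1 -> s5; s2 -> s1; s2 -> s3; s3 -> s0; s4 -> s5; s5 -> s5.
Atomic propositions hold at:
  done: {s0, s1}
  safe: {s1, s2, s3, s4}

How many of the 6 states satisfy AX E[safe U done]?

2

E[safe U done]: least fixpoint, start Z0 = Sat(done) = {s0, s1}, add states in Sat(safe) with some successor in Z. Z1 = {s0, s1, s2, s3}; fixed.
Sat(E[safe U done]) = {s0, s1, s2, s3}
Sat(AX E[safe U done]) = {s : every successor in {s0, s1, s2, s3}} = {s2, s3}
|Sat(AX E[safe U done])| = |{s2, s3}| = 2.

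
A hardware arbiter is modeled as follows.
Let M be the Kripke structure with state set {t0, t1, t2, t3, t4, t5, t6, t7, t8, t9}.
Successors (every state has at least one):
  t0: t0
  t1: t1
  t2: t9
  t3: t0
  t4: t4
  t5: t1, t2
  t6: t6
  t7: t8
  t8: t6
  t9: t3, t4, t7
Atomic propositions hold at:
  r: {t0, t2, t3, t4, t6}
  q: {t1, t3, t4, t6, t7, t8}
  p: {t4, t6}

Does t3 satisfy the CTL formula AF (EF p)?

EF p: least fixpoint, start Z0 = {t4, t6}, add states with some successor in Z. Z1 = {t4, t6, t8, t9}; Z2 = {t2, t4, t6, t7, t8, t9}; Z3 = {t2, t4, t5, t6, t7, t8, t9}; fixed.
Sat(EF p) = {t2, t4, t5, t6, t7, t8, t9}
AF (EF p): least fixpoint, start Z0 = {t2, t4, t5, t6, t7, t8, t9}, add states with every successor in Z. Already a fixed point.
Sat(AF (EF p)) = {t2, t4, t5, t6, t7, t8, t9}
t3 ∉ Sat(AF (EF p)) = {t2, t4, t5, t6, t7, t8, t9}, so the formula does not hold at t3.

No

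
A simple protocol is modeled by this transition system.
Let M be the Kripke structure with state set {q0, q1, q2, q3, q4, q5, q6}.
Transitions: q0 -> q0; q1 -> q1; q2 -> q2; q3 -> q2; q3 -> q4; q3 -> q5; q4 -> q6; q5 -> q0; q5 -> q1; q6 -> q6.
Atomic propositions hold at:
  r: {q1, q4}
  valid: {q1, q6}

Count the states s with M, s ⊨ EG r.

EG r: greatest fixpoint, start Z0 = {q1, q4}, keep only states in Sat with some successor in Z. Z1 = {q1}; fixed.
Sat(EG r) = {q1}
|Sat(EG r)| = |{q1}| = 1.

1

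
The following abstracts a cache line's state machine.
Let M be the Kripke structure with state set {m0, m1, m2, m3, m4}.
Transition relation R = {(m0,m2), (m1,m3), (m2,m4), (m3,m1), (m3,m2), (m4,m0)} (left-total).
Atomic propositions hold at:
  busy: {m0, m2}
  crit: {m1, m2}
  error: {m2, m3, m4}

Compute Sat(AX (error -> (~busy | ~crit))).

Sat(~busy) = {m1, m3, m4}
Sat(~crit) = {m0, m3, m4}
Sat(~busy | ~crit) = {m0, m1, m3, m4}
Sat(error -> (~busy | ~crit)) = {m0, m1, m3, m4}
Sat(AX (error -> (~busy | ~crit))) = {s : every successor in {m0, m1, m3, m4}} = {m1, m2, m4}

{m1, m2, m4}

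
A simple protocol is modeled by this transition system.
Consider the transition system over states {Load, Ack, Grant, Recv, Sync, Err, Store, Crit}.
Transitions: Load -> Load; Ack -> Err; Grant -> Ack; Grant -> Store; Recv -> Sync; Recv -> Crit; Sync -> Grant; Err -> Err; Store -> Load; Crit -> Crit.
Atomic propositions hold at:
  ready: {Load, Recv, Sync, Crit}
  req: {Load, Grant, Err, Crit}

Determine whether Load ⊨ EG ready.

EG ready: greatest fixpoint, start Z0 = {Load, Recv, Sync, Crit}, keep only states in Sat with some successor in Z. Z1 = {Load, Recv, Crit}; fixed.
Sat(EG ready) = {Load, Recv, Crit}
Load ∈ Sat(EG ready) = {Load, Recv, Crit}, so the formula holds at Load.

Yes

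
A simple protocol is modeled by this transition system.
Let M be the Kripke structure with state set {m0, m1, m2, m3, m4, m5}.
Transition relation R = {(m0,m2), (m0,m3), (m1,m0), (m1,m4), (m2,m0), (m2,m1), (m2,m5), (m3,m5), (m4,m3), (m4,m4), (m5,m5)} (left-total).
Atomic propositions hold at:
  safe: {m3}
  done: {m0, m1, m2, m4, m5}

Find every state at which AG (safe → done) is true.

Sat(safe → done) = {m0, m1, m2, m4, m5}
AG (safe → done): greatest fixpoint, start Z0 = {m0, m1, m2, m4, m5}, keep only states in Sat with every successor in Z. Z1 = {m1, m2, m5}; Z2 = {m5}; fixed.
Sat(AG (safe → done)) = {m5}

{m5}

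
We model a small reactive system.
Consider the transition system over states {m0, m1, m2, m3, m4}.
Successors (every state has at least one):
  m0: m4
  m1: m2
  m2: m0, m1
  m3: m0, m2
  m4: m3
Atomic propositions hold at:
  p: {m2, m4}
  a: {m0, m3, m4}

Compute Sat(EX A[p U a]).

{m0, m2, m3, m4}

A[p U a]: least fixpoint, start Z0 = Sat(a) = {m0, m3, m4}, add states in Sat(p) with every successor in Z. Already a fixed point.
Sat(A[p U a]) = {m0, m3, m4}
Sat(EX A[p U a]) = {s : some successor in {m0, m3, m4}} = {m0, m2, m3, m4}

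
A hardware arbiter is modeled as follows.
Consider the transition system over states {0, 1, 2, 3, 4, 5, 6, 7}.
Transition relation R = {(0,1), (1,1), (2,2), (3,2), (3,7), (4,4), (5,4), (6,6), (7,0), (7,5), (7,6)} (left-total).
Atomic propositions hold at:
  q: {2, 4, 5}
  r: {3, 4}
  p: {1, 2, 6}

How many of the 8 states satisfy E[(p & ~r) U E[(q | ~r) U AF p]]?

Sat(~r) = {0, 1, 2, 5, 6, 7}
Sat(p & ~r) = {1, 2, 6}
Sat(q | ~r) = {0, 1, 2, 4, 5, 6, 7}
AF p: least fixpoint, start Z0 = {1, 2, 6}, add states with every successor in Z. Z1 = {0, 1, 2, 6}; fixed.
Sat(AF p) = {0, 1, 2, 6}
E[(q | ~r) U AF p]: least fixpoint, start Z0 = Sat(AF p) = {0, 1, 2, 6}, add states in Sat(q | ~r) with some successor in Z. Z1 = {0, 1, 2, 6, 7}; fixed.
Sat(E[(q | ~r) U AF p]) = {0, 1, 2, 6, 7}
E[(p & ~r) U E[(q | ~r) U AF p]]: least fixpoint, start Z0 = Sat(E[(q | ~r) U AF p]) = {0, 1, 2, 6, 7}, add states in Sat(p & ~r) with some successor in Z. Already a fixed point.
Sat(E[(p & ~r) U E[(q | ~r) U AF p]]) = {0, 1, 2, 6, 7}
|Sat(E[(p & ~r) U E[(q | ~r) U AF p]])| = |{0, 1, 2, 6, 7}| = 5.

5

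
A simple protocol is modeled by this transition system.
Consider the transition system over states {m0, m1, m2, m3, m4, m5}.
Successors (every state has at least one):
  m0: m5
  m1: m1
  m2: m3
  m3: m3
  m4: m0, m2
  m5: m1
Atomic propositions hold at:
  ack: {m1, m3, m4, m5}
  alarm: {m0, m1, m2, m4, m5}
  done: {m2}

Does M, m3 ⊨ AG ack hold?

AG ack: greatest fixpoint, start Z0 = {m1, m3, m4, m5}, keep only states in Sat with every successor in Z. Z1 = {m1, m3, m5}; fixed.
Sat(AG ack) = {m1, m3, m5}
m3 ∈ Sat(AG ack) = {m1, m3, m5}, so the formula holds at m3.

Yes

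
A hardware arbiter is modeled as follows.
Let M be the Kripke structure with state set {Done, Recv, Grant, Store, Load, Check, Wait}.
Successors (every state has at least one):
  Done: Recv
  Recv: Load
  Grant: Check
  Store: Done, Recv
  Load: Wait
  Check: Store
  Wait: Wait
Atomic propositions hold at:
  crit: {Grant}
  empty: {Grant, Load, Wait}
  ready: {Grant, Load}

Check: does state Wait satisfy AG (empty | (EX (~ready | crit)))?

Yes

Sat(~ready) = {Done, Recv, Store, Check, Wait}
Sat(~ready | crit) = {Done, Recv, Grant, Store, Check, Wait}
Sat(EX (~ready | crit)) = {s : some successor in {Done, Recv, Grant, Store, Check, Wait}} = {Done, Grant, Store, Load, Check, Wait}
Sat(empty | (EX (~ready | crit))) = {Done, Grant, Store, Load, Check, Wait}
AG (empty | (EX (~ready | crit))): greatest fixpoint, start Z0 = {Done, Grant, Store, Load, Check, Wait}, keep only states in Sat with every successor in Z. Z1 = {Grant, Load, Check, Wait}; Z2 = {Grant, Load, Wait}; Z3 = {Load, Wait}; fixed.
Sat(AG (empty | (EX (~ready | crit)))) = {Load, Wait}
Wait ∈ Sat(AG (empty | (EX (~ready | crit)))) = {Load, Wait}, so the formula holds at Wait.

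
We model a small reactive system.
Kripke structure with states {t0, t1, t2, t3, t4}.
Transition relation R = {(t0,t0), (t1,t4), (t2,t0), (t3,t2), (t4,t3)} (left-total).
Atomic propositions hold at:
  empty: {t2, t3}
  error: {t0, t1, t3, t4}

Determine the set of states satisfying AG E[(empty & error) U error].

Sat(empty & error) = {t3}
E[(empty & error) U error]: least fixpoint, start Z0 = Sat(error) = {t0, t1, t3, t4}, add states in Sat(empty & error) with some successor in Z. Already a fixed point.
Sat(E[(empty & error) U error]) = {t0, t1, t3, t4}
AG E[(empty & error) U error]: greatest fixpoint, start Z0 = {t0, t1, t3, t4}, keep only states in Sat with every successor in Z. Z1 = {t0, t1, t4}; Z2 = {t0, t1}; Z3 = {t0}; fixed.
Sat(AG E[(empty & error) U error]) = {t0}

{t0}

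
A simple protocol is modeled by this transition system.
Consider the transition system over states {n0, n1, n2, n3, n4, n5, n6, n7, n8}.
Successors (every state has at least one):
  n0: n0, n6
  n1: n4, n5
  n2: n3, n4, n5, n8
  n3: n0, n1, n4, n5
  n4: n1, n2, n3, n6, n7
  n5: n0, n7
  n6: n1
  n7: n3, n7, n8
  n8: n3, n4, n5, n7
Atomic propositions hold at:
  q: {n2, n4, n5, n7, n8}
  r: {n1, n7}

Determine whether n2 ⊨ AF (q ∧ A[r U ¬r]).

Sat(¬r) = {n0, n2, n3, n4, n5, n6, n8}
A[r U ¬r]: least fixpoint, start Z0 = Sat(¬r) = {n0, n2, n3, n4, n5, n6, n8}, add states in Sat(r) with every successor in Z. Z1 = {n0, n1, n2, n3, n4, n5, n6, n8}; fixed.
Sat(A[r U ¬r]) = {n0, n1, n2, n3, n4, n5, n6, n8}
Sat(q ∧ A[r U ¬r]) = {n2, n4, n5, n8}
AF (q ∧ A[r U ¬r]): least fixpoint, start Z0 = {n2, n4, n5, n8}, add states with every successor in Z. Z1 = {n1, n2, n4, n5, n8}; Z2 = {n1, n2, n4, n5, n6, n8}; fixed.
Sat(AF (q ∧ A[r U ¬r])) = {n1, n2, n4, n5, n6, n8}
n2 ∈ Sat(AF (q ∧ A[r U ¬r])) = {n1, n2, n4, n5, n6, n8}, so the formula holds at n2.

Yes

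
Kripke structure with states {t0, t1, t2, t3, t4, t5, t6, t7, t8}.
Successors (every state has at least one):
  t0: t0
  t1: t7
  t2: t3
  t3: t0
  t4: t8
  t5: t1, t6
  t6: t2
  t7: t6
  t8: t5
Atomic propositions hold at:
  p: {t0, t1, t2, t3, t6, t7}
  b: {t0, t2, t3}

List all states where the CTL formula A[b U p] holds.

A[b U p]: least fixpoint, start Z0 = Sat(p) = {t0, t1, t2, t3, t6, t7}, add states in Sat(b) with every successor in Z. Already a fixed point.
Sat(A[b U p]) = {t0, t1, t2, t3, t6, t7}

{t0, t1, t2, t3, t6, t7}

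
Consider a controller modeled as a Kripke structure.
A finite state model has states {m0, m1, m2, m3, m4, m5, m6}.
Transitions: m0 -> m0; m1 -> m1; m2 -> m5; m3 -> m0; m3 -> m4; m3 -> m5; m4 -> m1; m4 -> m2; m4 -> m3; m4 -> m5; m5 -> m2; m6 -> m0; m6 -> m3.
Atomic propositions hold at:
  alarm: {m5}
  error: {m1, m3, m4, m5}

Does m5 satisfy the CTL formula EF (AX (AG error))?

AG error: greatest fixpoint, start Z0 = {m1, m3, m4, m5}, keep only states in Sat with every successor in Z. Z1 = {m1}; fixed.
Sat(AG error) = {m1}
Sat(AX (AG error)) = {s : every successor in {m1}} = {m1}
EF (AX (AG error)): least fixpoint, start Z0 = {m1}, add states with some successor in Z. Z1 = {m1, m4}; Z2 = {m1, m3, m4}; Z3 = {m1, m3, m4, m6}; fixed.
Sat(EF (AX (AG error))) = {m1, m3, m4, m6}
m5 ∉ Sat(EF (AX (AG error))) = {m1, m3, m4, m6}, so the formula does not hold at m5.

No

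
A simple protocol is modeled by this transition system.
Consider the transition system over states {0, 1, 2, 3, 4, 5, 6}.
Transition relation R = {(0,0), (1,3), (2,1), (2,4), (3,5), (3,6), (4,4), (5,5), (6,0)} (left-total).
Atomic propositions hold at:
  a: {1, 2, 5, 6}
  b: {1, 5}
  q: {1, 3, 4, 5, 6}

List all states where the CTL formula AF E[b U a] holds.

{1, 2, 3, 5, 6}

E[b U a]: least fixpoint, start Z0 = Sat(a) = {1, 2, 5, 6}, add states in Sat(b) with some successor in Z. Already a fixed point.
Sat(E[b U a]) = {1, 2, 5, 6}
AF E[b U a]: least fixpoint, start Z0 = {1, 2, 5, 6}, add states with every successor in Z. Z1 = {1, 2, 3, 5, 6}; fixed.
Sat(AF E[b U a]) = {1, 2, 3, 5, 6}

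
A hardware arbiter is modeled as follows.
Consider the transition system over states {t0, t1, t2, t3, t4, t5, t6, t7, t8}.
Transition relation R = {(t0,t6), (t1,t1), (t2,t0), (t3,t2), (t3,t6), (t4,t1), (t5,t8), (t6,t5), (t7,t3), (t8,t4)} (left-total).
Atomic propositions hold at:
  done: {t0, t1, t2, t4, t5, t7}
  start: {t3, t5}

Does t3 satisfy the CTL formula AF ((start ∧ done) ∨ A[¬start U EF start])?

Yes

Sat(start ∧ done) = {t5}
Sat(¬start) = {t0, t1, t2, t4, t6, t7, t8}
EF start: least fixpoint, start Z0 = {t3, t5}, add states with some successor in Z. Z1 = {t3, t5, t6, t7}; Z2 = {t0, t3, t5, t6, t7}; Z3 = {t0, t2, t3, t5, t6, t7}; fixed.
Sat(EF start) = {t0, t2, t3, t5, t6, t7}
A[¬start U EF start]: least fixpoint, start Z0 = Sat(EF start) = {t0, t2, t3, t5, t6, t7}, add states in Sat(¬start) with every successor in Z. Already a fixed point.
Sat(A[¬start U EF start]) = {t0, t2, t3, t5, t6, t7}
Sat((start ∧ done) ∨ A[¬start U EF start]) = {t0, t2, t3, t5, t6, t7}
AF ((start ∧ done) ∨ A[¬start U EF start]): least fixpoint, start Z0 = {t0, t2, t3, t5, t6, t7}, add states with every successor in Z. Already a fixed point.
Sat(AF ((start ∧ done) ∨ A[¬start U EF start])) = {t0, t2, t3, t5, t6, t7}
t3 ∈ Sat(AF ((start ∧ done) ∨ A[¬start U EF start])) = {t0, t2, t3, t5, t6, t7}, so the formula holds at t3.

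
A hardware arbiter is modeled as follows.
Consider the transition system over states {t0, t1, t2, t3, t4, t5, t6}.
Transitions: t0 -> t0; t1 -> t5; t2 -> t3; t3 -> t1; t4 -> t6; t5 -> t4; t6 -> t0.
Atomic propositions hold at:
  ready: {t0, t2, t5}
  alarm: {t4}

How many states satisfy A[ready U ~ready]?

6

Sat(~ready) = {t1, t3, t4, t6}
A[ready U ~ready]: least fixpoint, start Z0 = Sat(~ready) = {t1, t3, t4, t6}, add states in Sat(ready) with every successor in Z. Z1 = {t1, t2, t3, t4, t5, t6}; fixed.
Sat(A[ready U ~ready]) = {t1, t2, t3, t4, t5, t6}
|Sat(A[ready U ~ready])| = |{t1, t2, t3, t4, t5, t6}| = 6.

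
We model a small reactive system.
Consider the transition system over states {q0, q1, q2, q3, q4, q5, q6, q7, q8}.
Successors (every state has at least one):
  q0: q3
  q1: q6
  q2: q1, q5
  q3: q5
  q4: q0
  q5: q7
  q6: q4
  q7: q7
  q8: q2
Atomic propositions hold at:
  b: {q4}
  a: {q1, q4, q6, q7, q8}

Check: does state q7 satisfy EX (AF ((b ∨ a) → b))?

No

Sat(b ∨ a) = {q1, q4, q6, q7, q8}
Sat((b ∨ a) → b) = {q0, q2, q3, q4, q5}
AF ((b ∨ a) → b): least fixpoint, start Z0 = {q0, q2, q3, q4, q5}, add states with every successor in Z. Z1 = {q0, q2, q3, q4, q5, q6, q8}; Z2 = {q0, q1, q2, q3, q4, q5, q6, q8}; fixed.
Sat(AF ((b ∨ a) → b)) = {q0, q1, q2, q3, q4, q5, q6, q8}
Sat(EX (AF ((b ∨ a) → b))) = {s : some successor in {q0, q1, q2, q3, q4, q5, q6, q8}} = {q0, q1, q2, q3, q4, q6, q8}
q7 ∉ Sat(EX (AF ((b ∨ a) → b))) = {q0, q1, q2, q3, q4, q6, q8}, so the formula does not hold at q7.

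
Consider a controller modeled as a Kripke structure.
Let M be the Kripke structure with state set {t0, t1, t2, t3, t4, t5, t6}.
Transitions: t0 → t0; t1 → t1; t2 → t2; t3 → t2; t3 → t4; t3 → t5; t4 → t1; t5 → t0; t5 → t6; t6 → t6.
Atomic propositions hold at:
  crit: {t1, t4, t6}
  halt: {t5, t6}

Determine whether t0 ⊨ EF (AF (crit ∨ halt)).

No

Sat(crit ∨ halt) = {t1, t4, t5, t6}
AF (crit ∨ halt): least fixpoint, start Z0 = {t1, t4, t5, t6}, add states with every successor in Z. Already a fixed point.
Sat(AF (crit ∨ halt)) = {t1, t4, t5, t6}
EF (AF (crit ∨ halt)): least fixpoint, start Z0 = {t1, t4, t5, t6}, add states with some successor in Z. Z1 = {t1, t3, t4, t5, t6}; fixed.
Sat(EF (AF (crit ∨ halt))) = {t1, t3, t4, t5, t6}
t0 ∉ Sat(EF (AF (crit ∨ halt))) = {t1, t3, t4, t5, t6}, so the formula does not hold at t0.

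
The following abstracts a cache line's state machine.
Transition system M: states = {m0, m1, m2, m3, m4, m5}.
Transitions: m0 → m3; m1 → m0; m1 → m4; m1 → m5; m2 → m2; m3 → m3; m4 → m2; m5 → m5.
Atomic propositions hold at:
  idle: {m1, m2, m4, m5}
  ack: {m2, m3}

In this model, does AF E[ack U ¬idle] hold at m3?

Yes

Sat(¬idle) = {m0, m3}
E[ack U ¬idle]: least fixpoint, start Z0 = Sat(¬idle) = {m0, m3}, add states in Sat(ack) with some successor in Z. Already a fixed point.
Sat(E[ack U ¬idle]) = {m0, m3}
AF E[ack U ¬idle]: least fixpoint, start Z0 = {m0, m3}, add states with every successor in Z. Already a fixed point.
Sat(AF E[ack U ¬idle]) = {m0, m3}
m3 ∈ Sat(AF E[ack U ¬idle]) = {m0, m3}, so the formula holds at m3.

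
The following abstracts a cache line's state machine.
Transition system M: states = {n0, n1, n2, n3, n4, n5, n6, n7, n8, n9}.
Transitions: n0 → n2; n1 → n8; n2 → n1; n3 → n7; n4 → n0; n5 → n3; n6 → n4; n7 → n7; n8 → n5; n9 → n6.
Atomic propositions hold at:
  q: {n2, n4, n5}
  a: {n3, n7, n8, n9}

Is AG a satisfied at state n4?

No

AG a: greatest fixpoint, start Z0 = {n3, n7, n8, n9}, keep only states in Sat with every successor in Z. Z1 = {n3, n7}; fixed.
Sat(AG a) = {n3, n7}
n4 ∉ Sat(AG a) = {n3, n7}, so the formula does not hold at n4.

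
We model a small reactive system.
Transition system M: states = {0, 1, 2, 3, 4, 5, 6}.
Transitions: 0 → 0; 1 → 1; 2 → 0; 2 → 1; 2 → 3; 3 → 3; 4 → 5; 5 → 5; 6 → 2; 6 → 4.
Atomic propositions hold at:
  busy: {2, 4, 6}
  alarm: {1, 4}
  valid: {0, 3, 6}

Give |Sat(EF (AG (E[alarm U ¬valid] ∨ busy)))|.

Sat(¬valid) = {1, 2, 4, 5}
E[alarm U ¬valid]: least fixpoint, start Z0 = Sat(¬valid) = {1, 2, 4, 5}, add states in Sat(alarm) with some successor in Z. Already a fixed point.
Sat(E[alarm U ¬valid]) = {1, 2, 4, 5}
Sat(E[alarm U ¬valid] ∨ busy) = {1, 2, 4, 5, 6}
AG (E[alarm U ¬valid] ∨ busy): greatest fixpoint, start Z0 = {1, 2, 4, 5, 6}, keep only states in Sat with every successor in Z. Z1 = {1, 4, 5, 6}; Z2 = {1, 4, 5}; fixed.
Sat(AG (E[alarm U ¬valid] ∨ busy)) = {1, 4, 5}
EF (AG (E[alarm U ¬valid] ∨ busy)): least fixpoint, start Z0 = {1, 4, 5}, add states with some successor in Z. Z1 = {1, 2, 4, 5, 6}; fixed.
Sat(EF (AG (E[alarm U ¬valid] ∨ busy))) = {1, 2, 4, 5, 6}
|Sat(EF (AG (E[alarm U ¬valid] ∨ busy)))| = |{1, 2, 4, 5, 6}| = 5.

5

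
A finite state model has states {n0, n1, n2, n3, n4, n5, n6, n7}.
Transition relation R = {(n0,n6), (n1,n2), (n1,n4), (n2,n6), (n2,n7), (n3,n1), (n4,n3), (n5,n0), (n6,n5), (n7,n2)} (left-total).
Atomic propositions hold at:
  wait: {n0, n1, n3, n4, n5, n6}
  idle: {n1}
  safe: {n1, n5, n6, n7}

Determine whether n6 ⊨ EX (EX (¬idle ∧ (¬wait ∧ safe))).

Sat(¬idle) = {n0, n2, n3, n4, n5, n6, n7}
Sat(¬wait) = {n2, n7}
Sat(¬wait ∧ safe) = {n7}
Sat(¬idle ∧ (¬wait ∧ safe)) = {n7}
Sat(EX (¬idle ∧ (¬wait ∧ safe))) = {s : some successor in {n7}} = {n2}
Sat(EX (EX (¬idle ∧ (¬wait ∧ safe)))) = {s : some successor in {n2}} = {n1, n7}
n6 ∉ Sat(EX (EX (¬idle ∧ (¬wait ∧ safe)))) = {n1, n7}, so the formula does not hold at n6.

No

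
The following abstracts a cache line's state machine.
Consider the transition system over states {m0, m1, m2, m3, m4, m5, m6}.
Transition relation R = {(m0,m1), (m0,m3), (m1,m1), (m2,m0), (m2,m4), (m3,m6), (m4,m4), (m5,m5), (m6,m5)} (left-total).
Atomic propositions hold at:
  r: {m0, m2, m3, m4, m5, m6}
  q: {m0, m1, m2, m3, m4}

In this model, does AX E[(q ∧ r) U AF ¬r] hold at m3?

Sat(q ∧ r) = {m0, m2, m3, m4}
Sat(¬r) = {m1}
AF ¬r: least fixpoint, start Z0 = {m1}, add states with every successor in Z. Already a fixed point.
Sat(AF ¬r) = {m1}
E[(q ∧ r) U AF ¬r]: least fixpoint, start Z0 = Sat(AF ¬r) = {m1}, add states in Sat(q ∧ r) with some successor in Z. Z1 = {m0, m1}; Z2 = {m0, m1, m2}; fixed.
Sat(E[(q ∧ r) U AF ¬r]) = {m0, m1, m2}
Sat(AX E[(q ∧ r) U AF ¬r]) = {s : every successor in {m0, m1, m2}} = {m1}
m3 ∉ Sat(AX E[(q ∧ r) U AF ¬r]) = {m1}, so the formula does not hold at m3.

No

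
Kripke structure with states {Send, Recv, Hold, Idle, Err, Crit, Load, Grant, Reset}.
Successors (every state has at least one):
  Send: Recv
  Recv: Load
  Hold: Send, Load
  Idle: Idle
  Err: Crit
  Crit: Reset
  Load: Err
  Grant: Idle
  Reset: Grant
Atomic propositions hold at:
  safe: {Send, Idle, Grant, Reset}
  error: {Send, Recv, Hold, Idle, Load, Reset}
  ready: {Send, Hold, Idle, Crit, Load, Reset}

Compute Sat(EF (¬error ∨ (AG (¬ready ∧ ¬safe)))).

Sat(¬error) = {Err, Crit, Grant}
Sat(¬ready) = {Recv, Err, Grant}
Sat(¬safe) = {Recv, Hold, Err, Crit, Load}
Sat(¬ready ∧ ¬safe) = {Recv, Err}
AG (¬ready ∧ ¬safe): greatest fixpoint, start Z0 = {Recv, Err}, keep only states in Sat with every successor in Z. Z1 = ∅; fixed.
Sat(AG (¬ready ∧ ¬safe)) = ∅
Sat(¬error ∨ (AG (¬ready ∧ ¬safe))) = {Err, Crit, Grant}
EF (¬error ∨ (AG (¬ready ∧ ¬safe))): least fixpoint, start Z0 = {Err, Crit, Grant}, add states with some successor in Z. Z1 = {Err, Crit, Load, Grant, Reset}; Z2 = {Recv, Hold, Err, Crit, Load, Grant, Reset}; Z3 = {Send, Recv, Hold, Err, Crit, Load, Grant, Reset}; fixed.
Sat(EF (¬error ∨ (AG (¬ready ∧ ¬safe)))) = {Send, Recv, Hold, Err, Crit, Load, Grant, Reset}

{Send, Recv, Hold, Err, Crit, Load, Grant, Reset}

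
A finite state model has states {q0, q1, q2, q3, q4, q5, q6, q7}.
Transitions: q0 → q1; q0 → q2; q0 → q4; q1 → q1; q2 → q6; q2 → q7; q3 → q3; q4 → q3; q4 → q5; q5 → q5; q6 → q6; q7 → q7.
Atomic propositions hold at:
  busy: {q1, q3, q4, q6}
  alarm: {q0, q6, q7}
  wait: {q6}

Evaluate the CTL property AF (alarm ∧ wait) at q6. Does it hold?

Sat(alarm ∧ wait) = {q6}
AF (alarm ∧ wait): least fixpoint, start Z0 = {q6}, add states with every successor in Z. Already a fixed point.
Sat(AF (alarm ∧ wait)) = {q6}
q6 ∈ Sat(AF (alarm ∧ wait)) = {q6}, so the formula holds at q6.

Yes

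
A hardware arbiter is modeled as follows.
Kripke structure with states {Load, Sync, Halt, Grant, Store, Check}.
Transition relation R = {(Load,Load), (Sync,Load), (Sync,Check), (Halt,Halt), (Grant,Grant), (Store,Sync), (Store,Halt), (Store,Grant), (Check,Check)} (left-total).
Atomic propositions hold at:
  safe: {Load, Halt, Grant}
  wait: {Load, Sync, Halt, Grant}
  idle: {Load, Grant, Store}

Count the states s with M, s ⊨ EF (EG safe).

5

EG safe: greatest fixpoint, start Z0 = {Load, Halt, Grant}, keep only states in Sat with some successor in Z. Already a fixed point.
Sat(EG safe) = {Load, Halt, Grant}
EF (EG safe): least fixpoint, start Z0 = {Load, Halt, Grant}, add states with some successor in Z. Z1 = {Load, Sync, Halt, Grant, Store}; fixed.
Sat(EF (EG safe)) = {Load, Sync, Halt, Grant, Store}
|Sat(EF (EG safe))| = |{Load, Sync, Halt, Grant, Store}| = 5.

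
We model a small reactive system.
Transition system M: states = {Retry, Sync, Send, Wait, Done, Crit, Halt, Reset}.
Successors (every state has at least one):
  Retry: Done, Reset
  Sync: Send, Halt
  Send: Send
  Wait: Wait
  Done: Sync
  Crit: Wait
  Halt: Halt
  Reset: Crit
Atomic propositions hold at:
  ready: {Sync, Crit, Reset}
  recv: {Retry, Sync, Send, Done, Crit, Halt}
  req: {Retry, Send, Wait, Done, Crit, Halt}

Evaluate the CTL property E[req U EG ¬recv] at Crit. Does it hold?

Sat(¬recv) = {Wait, Reset}
EG ¬recv: greatest fixpoint, start Z0 = {Wait, Reset}, keep only states in Sat with some successor in Z. Z1 = {Wait}; fixed.
Sat(EG ¬recv) = {Wait}
E[req U EG ¬recv]: least fixpoint, start Z0 = Sat(EG ¬recv) = {Wait}, add states in Sat(req) with some successor in Z. Z1 = {Wait, Crit}; fixed.
Sat(E[req U EG ¬recv]) = {Wait, Crit}
Crit ∈ Sat(E[req U EG ¬recv]) = {Wait, Crit}, so the formula holds at Crit.

Yes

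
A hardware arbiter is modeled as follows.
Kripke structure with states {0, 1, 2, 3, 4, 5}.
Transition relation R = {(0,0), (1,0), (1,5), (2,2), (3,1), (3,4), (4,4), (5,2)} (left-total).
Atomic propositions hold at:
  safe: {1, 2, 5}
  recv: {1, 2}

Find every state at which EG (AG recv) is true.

AG recv: greatest fixpoint, start Z0 = {1, 2}, keep only states in Sat with every successor in Z. Z1 = {2}; fixed.
Sat(AG recv) = {2}
EG (AG recv): greatest fixpoint, start Z0 = {2}, keep only states in Sat with some successor in Z. Already a fixed point.
Sat(EG (AG recv)) = {2}

{2}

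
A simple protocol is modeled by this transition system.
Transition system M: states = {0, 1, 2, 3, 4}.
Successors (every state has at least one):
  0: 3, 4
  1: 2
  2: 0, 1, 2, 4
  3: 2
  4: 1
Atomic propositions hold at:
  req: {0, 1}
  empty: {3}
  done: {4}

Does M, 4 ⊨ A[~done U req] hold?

Sat(~done) = {0, 1, 2, 3}
A[~done U req]: least fixpoint, start Z0 = Sat(req) = {0, 1}, add states in Sat(~done) with every successor in Z. Already a fixed point.
Sat(A[~done U req]) = {0, 1}
4 ∉ Sat(A[~done U req]) = {0, 1}, so the formula does not hold at 4.

No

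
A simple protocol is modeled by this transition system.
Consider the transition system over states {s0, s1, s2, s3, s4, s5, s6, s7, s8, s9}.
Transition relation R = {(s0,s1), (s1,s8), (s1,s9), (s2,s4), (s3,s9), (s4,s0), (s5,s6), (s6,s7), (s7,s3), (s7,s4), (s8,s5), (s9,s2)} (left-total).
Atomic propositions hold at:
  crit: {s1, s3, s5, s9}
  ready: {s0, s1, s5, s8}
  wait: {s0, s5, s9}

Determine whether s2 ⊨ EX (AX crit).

Sat(AX crit) = {s : every successor in {s1, s3, s5, s9}} = {s0, s3, s8}
Sat(EX (AX crit)) = {s : some successor in {s0, s3, s8}} = {s1, s4, s7}
s2 ∉ Sat(EX (AX crit)) = {s1, s4, s7}, so the formula does not hold at s2.

No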